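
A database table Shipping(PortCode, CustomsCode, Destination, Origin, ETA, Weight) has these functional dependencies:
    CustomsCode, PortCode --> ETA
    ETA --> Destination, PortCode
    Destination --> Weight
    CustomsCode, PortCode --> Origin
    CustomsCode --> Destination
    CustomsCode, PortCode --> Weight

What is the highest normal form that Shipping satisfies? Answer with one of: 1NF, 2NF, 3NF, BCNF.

Candidate keys: {CustomsCode, ETA}, {CustomsCode, PortCode}. Prime attributes: {CustomsCode, ETA, PortCode}.
ETA --> Destination, PortCode breaks BCNF: {ETA}⁺ = {Destination, ETA, PortCode, Weight}, so {ETA} is not a superkey.
ETA --> Destination, PortCode has non-prime {Destination} on the right and a non-superkey on the left, so 3NF fails.
The proper key subset {CustomsCode} of {CustomsCode, ETA} determines non-prime {Destination, Weight}, so the relation is not even in 2NF.

1NF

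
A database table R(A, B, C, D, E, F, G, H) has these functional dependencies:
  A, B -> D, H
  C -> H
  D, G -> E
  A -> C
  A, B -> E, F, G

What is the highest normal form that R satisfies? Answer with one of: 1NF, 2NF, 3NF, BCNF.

Candidate key: {A, B}. Prime attributes: {A, B}.
C -> H: {C}⁺ = {C, H}, which is not all of the attributes, so the left side is not a superkey — BCNF is violated.
C -> H determines the non-prime attribute {H} from a non-superkey — 3NF is violated.
{A} is a proper subset of the key {A, B}, and {A}⁺ contains the non-prime attributes {C, H} — a partial dependency, so 2NF is violated.

1NF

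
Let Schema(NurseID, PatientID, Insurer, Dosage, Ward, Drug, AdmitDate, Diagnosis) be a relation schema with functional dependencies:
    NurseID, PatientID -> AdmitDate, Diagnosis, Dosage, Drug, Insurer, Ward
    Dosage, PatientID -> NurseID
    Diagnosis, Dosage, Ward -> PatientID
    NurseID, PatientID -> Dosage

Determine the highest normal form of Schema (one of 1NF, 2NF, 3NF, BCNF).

BCNF

Candidate keys: {Diagnosis, Dosage, Ward}, {Dosage, PatientID}, {NurseID, PatientID}. Prime attributes: {Diagnosis, Dosage, NurseID, PatientID, Ward}.
The left-hand side of every FD is a superkey, so BCNF is satisfied.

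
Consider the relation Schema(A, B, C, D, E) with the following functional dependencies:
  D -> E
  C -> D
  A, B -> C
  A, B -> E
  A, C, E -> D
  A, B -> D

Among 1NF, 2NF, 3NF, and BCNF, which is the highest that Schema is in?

2NF

Candidate key: {A, B}. Prime attributes: {A, B}.
D -> E: {D}⁺ = {D, E}, which is not all of the attributes, so the left side is not a superkey — BCNF is violated.
D -> E has non-prime {E} on the right and a non-superkey on the left, so 3NF fails.
Checking every proper subset of each key, none determines a non-prime attribute — 2NF is satisfied.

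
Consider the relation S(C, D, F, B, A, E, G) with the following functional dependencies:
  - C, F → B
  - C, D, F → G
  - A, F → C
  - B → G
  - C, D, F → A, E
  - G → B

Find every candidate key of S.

No FD produces {D, F}, so they must be in every candidate key.
{A, D, F}⁺ = {A, B, C, D, E, F, G}, which is every attribute, so {A, D, F} is a candidate key.
{C, D, F}⁺ = {A, B, C, D, E, F, G}, which is every attribute, so {C, D, F} is a candidate key.
Any other superkey properly contains one of these, so there are no further candidate keys.

{A, D, F}, {C, D, F}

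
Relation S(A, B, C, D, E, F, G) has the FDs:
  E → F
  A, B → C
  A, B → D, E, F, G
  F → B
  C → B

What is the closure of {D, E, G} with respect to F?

Start with {D, E, G}.
E → F applies; add {F} → now {D, E, F, G}.
F → B applies; add {B} → now {B, D, E, F, G}.
No further FD applies.

{B, D, E, F, G}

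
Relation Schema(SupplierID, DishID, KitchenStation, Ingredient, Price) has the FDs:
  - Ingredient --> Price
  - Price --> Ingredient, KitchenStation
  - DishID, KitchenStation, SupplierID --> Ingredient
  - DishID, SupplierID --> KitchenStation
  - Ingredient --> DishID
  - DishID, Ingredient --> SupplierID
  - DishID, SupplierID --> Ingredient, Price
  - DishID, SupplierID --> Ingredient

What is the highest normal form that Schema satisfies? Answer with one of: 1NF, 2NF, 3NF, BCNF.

Candidate keys: {DishID, SupplierID}, {Ingredient}, {Price}. Prime attributes: {DishID, Ingredient, Price, SupplierID}.
The left-hand side of every FD is a superkey, so BCNF is satisfied.

BCNF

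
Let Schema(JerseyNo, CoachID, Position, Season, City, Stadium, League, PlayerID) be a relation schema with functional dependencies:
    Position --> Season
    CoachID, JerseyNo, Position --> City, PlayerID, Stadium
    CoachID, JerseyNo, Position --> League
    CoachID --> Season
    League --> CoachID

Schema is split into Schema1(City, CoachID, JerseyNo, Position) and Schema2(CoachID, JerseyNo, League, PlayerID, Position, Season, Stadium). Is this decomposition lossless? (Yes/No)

Yes

The shared attributes are {CoachID, JerseyNo, Position} and {CoachID, JerseyNo, Position}⁺ = {City, CoachID, JerseyNo, League, PlayerID, Position, Season, Stadium}.
Schema1 is contained in that closure, so Schema1 ∩ Schema2 --> Schema1 holds and the join is lossless.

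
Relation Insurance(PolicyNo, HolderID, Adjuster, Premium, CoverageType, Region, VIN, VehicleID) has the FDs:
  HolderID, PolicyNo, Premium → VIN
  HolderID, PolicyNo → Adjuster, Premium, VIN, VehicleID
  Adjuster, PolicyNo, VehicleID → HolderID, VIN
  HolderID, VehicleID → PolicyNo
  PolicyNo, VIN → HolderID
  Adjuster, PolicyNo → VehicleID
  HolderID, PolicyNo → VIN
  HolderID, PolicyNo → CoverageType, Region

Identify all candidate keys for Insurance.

{Adjuster, PolicyNo}, {HolderID, PolicyNo}, {HolderID, VehicleID}, {PolicyNo, VIN}

Closure of {Adjuster, PolicyNo} is {Adjuster, CoverageType, HolderID, PolicyNo, Premium, Region, VIN, VehicleID}, the whole schema; {Adjuster, PolicyNo} is a candidate key.
Closure of {HolderID, PolicyNo} is {Adjuster, CoverageType, HolderID, PolicyNo, Premium, Region, VIN, VehicleID}, the whole schema; {HolderID, PolicyNo} is a candidate key.
Closure of {HolderID, VehicleID} is {Adjuster, CoverageType, HolderID, PolicyNo, Premium, Region, VIN, VehicleID}, the whole schema; {HolderID, VehicleID} is a candidate key.
Closure of {PolicyNo, VIN} is {Adjuster, CoverageType, HolderID, PolicyNo, Premium, Region, VIN, VehicleID}, the whole schema; {PolicyNo, VIN} is a candidate key.
Any other superkey properly contains one of these, so there are no further candidate keys.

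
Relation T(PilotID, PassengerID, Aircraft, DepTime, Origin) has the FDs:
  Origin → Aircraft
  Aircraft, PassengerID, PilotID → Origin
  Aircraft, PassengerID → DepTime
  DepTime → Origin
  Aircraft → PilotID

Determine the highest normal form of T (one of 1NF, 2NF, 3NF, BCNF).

1NF

Candidate keys: {Aircraft, PassengerID}, {DepTime, PassengerID}, {Origin, PassengerID}. Prime attributes: {Aircraft, DepTime, Origin, PassengerID}.
For Origin → Aircraft we have {Origin}⁺ = {Aircraft, Origin, PilotID}; {Origin} is not a superkey, so BCNF fails.
Aircraft → PilotID has non-prime {PilotID} on the right and a non-superkey on the left, so 3NF fails.
Since {Aircraft} ⊂ {Aircraft, PassengerID} and {Aircraft}⁺ ⊇ {PilotID} with {PilotID} non-prime, there is a partial dependency; 2NF fails.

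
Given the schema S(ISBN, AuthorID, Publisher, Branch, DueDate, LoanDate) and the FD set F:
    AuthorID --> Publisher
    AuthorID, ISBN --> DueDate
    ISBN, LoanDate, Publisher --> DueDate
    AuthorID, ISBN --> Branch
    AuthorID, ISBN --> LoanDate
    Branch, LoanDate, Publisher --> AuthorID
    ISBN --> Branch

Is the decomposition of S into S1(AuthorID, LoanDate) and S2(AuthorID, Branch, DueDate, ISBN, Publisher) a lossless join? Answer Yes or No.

No

S1 ∩ S2 = {AuthorID}; its closure under F is {AuthorID, Publisher}.
S1 ⊄ {AuthorID, Publisher} and S2 ⊄ {AuthorID, Publisher}, so the split is lossy.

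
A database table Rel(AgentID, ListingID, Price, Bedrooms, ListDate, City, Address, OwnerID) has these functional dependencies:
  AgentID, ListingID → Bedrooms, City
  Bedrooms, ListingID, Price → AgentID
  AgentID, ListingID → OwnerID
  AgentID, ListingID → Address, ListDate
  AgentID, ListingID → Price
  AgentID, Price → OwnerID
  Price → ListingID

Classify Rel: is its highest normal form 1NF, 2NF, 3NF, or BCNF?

Candidate keys: {AgentID, ListingID}, {AgentID, Price}, {Bedrooms, Price}. Prime attributes: {AgentID, Bedrooms, ListingID, Price}.
Price → ListingID breaks BCNF: {Price}⁺ = {ListingID, Price}, so {Price} is not a superkey.
But every attribute on its right side ({ListingID}) is prime, and the same holds for every other non-superkey FD, so 3NF still holds.

3NF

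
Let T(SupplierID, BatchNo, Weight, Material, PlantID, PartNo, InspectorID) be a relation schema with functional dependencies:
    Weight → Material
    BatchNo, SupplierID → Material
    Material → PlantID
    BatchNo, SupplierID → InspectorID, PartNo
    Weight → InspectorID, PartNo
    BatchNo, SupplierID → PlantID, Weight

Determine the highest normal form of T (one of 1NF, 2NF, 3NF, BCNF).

2NF

Candidate key: {BatchNo, SupplierID}. Prime attributes: {BatchNo, SupplierID}.
Weight → Material: {Weight}⁺ = {InspectorID, Material, PartNo, PlantID, Weight}, which is not all of the attributes, so the left side is not a superkey — BCNF is violated.
Weight → Material has non-prime {Material} on the right and a non-superkey on the left, so 3NF fails.
No non-prime attribute depends on a proper subset of any candidate key, so 2NF holds.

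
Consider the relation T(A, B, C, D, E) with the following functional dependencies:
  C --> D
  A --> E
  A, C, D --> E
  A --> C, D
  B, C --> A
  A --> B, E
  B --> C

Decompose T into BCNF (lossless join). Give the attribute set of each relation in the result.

Candidate keys of the original relation: {A}, {B}.
In {A, B, C, D, E}, {C} is not a superkey ({C}⁺ restricted to this set is {C, D}), so split on C --> D into {C, D} and {A, B, C, E}.
{C, D} has no BCNF violation.
{A, B, C, E} has no BCNF violation.

{A, B, C, E}; {C, D}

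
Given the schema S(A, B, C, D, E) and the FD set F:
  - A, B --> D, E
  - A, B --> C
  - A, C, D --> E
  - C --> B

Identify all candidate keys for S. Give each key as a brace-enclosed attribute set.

{A, B}, {A, C}

{A} never appears on the right of any FD, so every key must include it.
Closure of {A, B} is {A, B, C, D, E}, the whole schema; {A, B} is a candidate key.
Closure of {A, C} is {A, B, C, D, E}, the whole schema; {A, C} is a candidate key.
No proper subset of any of these is a key, and no other minimal superkey exists.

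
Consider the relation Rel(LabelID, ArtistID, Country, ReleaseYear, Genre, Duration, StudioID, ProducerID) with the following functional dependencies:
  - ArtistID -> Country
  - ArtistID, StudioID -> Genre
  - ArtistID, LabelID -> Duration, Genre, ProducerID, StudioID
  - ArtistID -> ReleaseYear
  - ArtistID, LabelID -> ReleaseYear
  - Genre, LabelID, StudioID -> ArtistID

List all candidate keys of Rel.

No FD produces {LabelID}, so it must be in every candidate key.
{ArtistID, LabelID} is a candidate key since {ArtistID, LabelID}⁺ = {ArtistID, Country, Duration, Genre, LabelID, ProducerID, ReleaseYear, StudioID} covers every attribute.
{Genre, LabelID, StudioID} is a candidate key since {Genre, LabelID, StudioID}⁺ = {ArtistID, Country, Duration, Genre, LabelID, ProducerID, ReleaseYear, StudioID} covers every attribute.
These are minimal and exhaustive — every other superkey contains one of them.

{ArtistID, LabelID}, {Genre, LabelID, StudioID}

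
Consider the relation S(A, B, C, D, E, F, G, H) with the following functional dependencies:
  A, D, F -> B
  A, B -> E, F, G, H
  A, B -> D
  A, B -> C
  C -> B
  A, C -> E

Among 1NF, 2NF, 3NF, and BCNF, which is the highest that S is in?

Candidate keys: {A, B}, {A, C}, {A, D, F}. Prime attributes: {A, B, C, D, F}.
C -> B breaks BCNF: {C}⁺ = {B, C}, so {C} is not a superkey.
Since {B} ⊆ prime attributes and every other non-superkey FD also has a prime right side, the schema is in 3NF.

3NF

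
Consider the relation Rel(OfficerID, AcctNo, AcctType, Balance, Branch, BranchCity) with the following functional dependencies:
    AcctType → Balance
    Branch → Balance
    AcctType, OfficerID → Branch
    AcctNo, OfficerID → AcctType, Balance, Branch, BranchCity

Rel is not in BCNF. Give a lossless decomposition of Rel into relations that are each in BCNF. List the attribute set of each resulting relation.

{AcctNo, AcctType, BranchCity, OfficerID}; {AcctType, Balance}; {AcctType, Branch, OfficerID}

Candidate key of the original relation: {AcctNo, OfficerID}.
Within {AcctNo, AcctType, Balance, Branch, BranchCity, OfficerID}: {AcctType}⁺ ∩ {AcctNo, AcctType, Balance, Branch, BranchCity, OfficerID} = {AcctType, Balance}, not the whole set, so AcctType → Balance violates BCNF; decompose into {AcctType, Balance} and {AcctNo, AcctType, Branch, BranchCity, OfficerID}.
{AcctType, Balance} is in BCNF.
Within {AcctNo, AcctType, Branch, BranchCity, OfficerID}: {AcctType, OfficerID}⁺ ∩ {AcctNo, AcctType, Branch, BranchCity, OfficerID} = {AcctType, Branch, OfficerID}, not the whole set, so AcctType, OfficerID → Branch violates BCNF; decompose into {AcctType, Branch, OfficerID} and {AcctNo, AcctType, BranchCity, OfficerID}.
{AcctType, Branch, OfficerID} is in BCNF.
{AcctNo, AcctType, BranchCity, OfficerID} is in BCNF.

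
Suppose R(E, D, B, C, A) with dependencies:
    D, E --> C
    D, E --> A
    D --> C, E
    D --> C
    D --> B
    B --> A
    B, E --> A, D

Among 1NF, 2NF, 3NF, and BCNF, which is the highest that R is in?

1NF

Candidate keys: {B, E}, {D}. Prime attributes: {B, D, E}.
For B --> A we have {B}⁺ = {A, B}; {B} is not a superkey, so BCNF fails.
B --> A determines the non-prime attribute {A} from a non-superkey — 3NF is violated.
{B} is a proper subset of the key {B, E}, and {B}⁺ contains the non-prime attribute {A} — a partial dependency, so 2NF is violated.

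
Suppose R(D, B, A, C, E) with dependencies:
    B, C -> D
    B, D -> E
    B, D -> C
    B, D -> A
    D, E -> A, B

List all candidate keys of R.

{B, C}, {B, D}, {D, E}

{B, C}⁺ = {A, B, C, D, E}, which is every attribute, so {B, C} is a candidate key.
{B, D}⁺ = {A, B, C, D, E}, which is every attribute, so {B, D} is a candidate key.
{D, E}⁺ = {A, B, C, D, E}, which is every attribute, so {D, E} is a candidate key.
No proper subset of any of these is a key, and no other minimal superkey exists.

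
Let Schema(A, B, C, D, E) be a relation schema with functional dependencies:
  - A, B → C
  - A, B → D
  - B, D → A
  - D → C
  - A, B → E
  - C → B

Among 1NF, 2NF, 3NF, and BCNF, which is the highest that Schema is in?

Candidate keys: {A, B}, {A, C}, {D}. Prime attributes: {A, B, C, D}.
C → B: {C}⁺ = {B, C}, which is not all of the attributes, so the left side is not a superkey — BCNF is violated.
Its right-hand attributes {B} are all prime, as are those of every other non-superkey FD — the relation is in 3NF.

3NF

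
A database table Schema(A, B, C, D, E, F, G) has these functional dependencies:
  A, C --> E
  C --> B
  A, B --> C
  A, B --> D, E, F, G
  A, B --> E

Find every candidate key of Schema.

{A, B}, {A, C}

No FD produces {A}, so it must be in every candidate key.
{A, B}⁺ = {A, B, C, D, E, F, G}, which is every attribute, so {A, B} is a candidate key.
{A, C}⁺ = {A, B, C, D, E, F, G}, which is every attribute, so {A, C} is a candidate key.
These are minimal and exhaustive — every other superkey contains one of them.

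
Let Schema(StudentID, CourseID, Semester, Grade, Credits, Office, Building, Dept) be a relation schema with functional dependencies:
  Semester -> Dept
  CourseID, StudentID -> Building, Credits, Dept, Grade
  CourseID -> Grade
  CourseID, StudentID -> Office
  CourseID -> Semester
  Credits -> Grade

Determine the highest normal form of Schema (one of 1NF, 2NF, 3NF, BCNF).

Candidate key: {CourseID, StudentID}. Prime attributes: {CourseID, StudentID}.
Semester -> Dept breaks BCNF: {Semester}⁺ = {Dept, Semester}, so {Semester} is not a superkey.
Semester -> Dept has non-prime {Dept} on the right and a non-superkey on the left, so 3NF fails.
Since {CourseID} ⊂ {CourseID, StudentID} and {CourseID}⁺ ⊇ {Dept, Grade, Semester} with {Dept, Grade, Semester} non-prime, there is a partial dependency; 2NF fails.

1NF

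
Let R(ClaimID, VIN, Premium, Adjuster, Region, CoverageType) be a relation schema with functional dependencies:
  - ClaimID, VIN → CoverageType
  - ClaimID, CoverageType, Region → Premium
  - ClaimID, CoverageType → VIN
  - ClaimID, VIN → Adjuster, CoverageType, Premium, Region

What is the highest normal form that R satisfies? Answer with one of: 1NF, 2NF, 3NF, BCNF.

Candidate keys: {ClaimID, CoverageType}, {ClaimID, VIN}. Prime attributes: {ClaimID, CoverageType, VIN}.
Each dependency's left side is a superkey — BCNF holds.

BCNF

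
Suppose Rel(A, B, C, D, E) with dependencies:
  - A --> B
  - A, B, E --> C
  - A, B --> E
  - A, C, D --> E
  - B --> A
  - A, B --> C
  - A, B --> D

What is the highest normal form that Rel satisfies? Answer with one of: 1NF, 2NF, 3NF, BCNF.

Candidate keys: {A}, {B}. Prime attributes: {A, B}.
The left-hand side of every FD is a superkey, so BCNF is satisfied.

BCNF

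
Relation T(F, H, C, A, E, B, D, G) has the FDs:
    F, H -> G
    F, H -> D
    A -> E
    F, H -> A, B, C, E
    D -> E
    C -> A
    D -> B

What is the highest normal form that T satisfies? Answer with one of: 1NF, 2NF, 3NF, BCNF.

Candidate key: {F, H}. Prime attributes: {F, H}.
A -> E: {A}⁺ = {A, E}, which is not all of the attributes, so the left side is not a superkey — BCNF is violated.
Because {E} is non-prime and the left side of A -> E is not a superkey, the relation is not in 3NF.
No proper subset of a key has a non-prime attribute in its closure, so there is no partial dependency; 2NF holds.

2NF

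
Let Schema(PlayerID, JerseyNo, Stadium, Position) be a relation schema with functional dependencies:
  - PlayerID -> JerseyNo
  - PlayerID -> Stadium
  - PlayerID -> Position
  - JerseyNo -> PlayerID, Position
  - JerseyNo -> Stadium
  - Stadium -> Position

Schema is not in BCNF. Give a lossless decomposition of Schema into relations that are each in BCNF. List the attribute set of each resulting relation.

Candidate keys of the original relation: {JerseyNo}, {PlayerID}.
Within {JerseyNo, PlayerID, Position, Stadium}: {Stadium}⁺ ∩ {JerseyNo, PlayerID, Position, Stadium} = {Position, Stadium}, not the whole set, so Stadium -> Position violates BCNF; decompose into {Position, Stadium} and {JerseyNo, PlayerID, Stadium}.
{Position, Stadium} has no BCNF violation.
{JerseyNo, PlayerID, Stadium} has no BCNF violation.

{JerseyNo, PlayerID, Stadium}; {Position, Stadium}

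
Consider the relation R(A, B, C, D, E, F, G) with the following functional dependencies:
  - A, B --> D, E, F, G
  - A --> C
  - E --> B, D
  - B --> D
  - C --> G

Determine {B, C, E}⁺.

{B, C, D, E, G}

Start with {B, C, E}.
E --> B, D applies; add {D} → now {B, C, D, E}.
C --> G applies; add {G} → now {B, C, D, E, G}.
No further FD applies.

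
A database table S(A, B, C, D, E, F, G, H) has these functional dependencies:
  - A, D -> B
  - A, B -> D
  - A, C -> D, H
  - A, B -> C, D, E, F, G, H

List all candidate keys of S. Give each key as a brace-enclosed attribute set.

{A, B}, {A, C}, {A, D}

Attributes never on any right-hand side: {A} — every candidate key must contain it.
{A, B} is a candidate key since {A, B}⁺ = {A, B, C, D, E, F, G, H} covers every attribute.
{A, C} is a candidate key since {A, C}⁺ = {A, B, C, D, E, F, G, H} covers every attribute.
{A, D} is a candidate key since {A, D}⁺ = {A, B, C, D, E, F, G, H} covers every attribute.
These are minimal and exhaustive — every other superkey contains one of them.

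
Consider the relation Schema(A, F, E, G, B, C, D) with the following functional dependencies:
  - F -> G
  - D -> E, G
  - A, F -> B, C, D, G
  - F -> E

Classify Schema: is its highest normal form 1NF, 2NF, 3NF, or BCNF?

Candidate key: {A, F}. Prime attributes: {A, F}.
F -> G: {F}⁺ = {E, F, G}, which is not all of the attributes, so the left side is not a superkey — BCNF is violated.
F -> G has non-prime {G} on the right and a non-superkey on the left, so 3NF fails.
The proper key subset {F} of {A, F} determines non-prime {E, G}, so the relation is not even in 2NF.

1NF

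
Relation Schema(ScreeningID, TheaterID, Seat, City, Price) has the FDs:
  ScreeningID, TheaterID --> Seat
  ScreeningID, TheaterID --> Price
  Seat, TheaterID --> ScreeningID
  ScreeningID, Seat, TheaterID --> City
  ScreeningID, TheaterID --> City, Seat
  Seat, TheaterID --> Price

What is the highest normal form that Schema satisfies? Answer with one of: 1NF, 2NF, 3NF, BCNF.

BCNF

Candidate keys: {ScreeningID, TheaterID}, {Seat, TheaterID}. Prime attributes: {ScreeningID, Seat, TheaterID}.
Each dependency's left side is a superkey — BCNF holds.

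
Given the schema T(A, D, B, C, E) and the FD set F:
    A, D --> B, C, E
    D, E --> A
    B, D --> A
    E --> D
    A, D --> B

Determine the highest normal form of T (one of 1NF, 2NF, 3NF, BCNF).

BCNF

Candidate keys: {A, D}, {B, D}, {E}. Prime attributes: {A, B, D, E}.
Each dependency's left side is a superkey — BCNF holds.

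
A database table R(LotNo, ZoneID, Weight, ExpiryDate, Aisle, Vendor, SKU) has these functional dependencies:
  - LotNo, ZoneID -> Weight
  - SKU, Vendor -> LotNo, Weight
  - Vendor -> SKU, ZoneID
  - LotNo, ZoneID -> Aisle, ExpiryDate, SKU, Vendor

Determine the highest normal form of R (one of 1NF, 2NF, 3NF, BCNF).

BCNF

Candidate keys: {LotNo, ZoneID}, {Vendor}. Prime attributes: {LotNo, Vendor, ZoneID}.
Every FD has a superkey on the left, so the relation is in BCNF.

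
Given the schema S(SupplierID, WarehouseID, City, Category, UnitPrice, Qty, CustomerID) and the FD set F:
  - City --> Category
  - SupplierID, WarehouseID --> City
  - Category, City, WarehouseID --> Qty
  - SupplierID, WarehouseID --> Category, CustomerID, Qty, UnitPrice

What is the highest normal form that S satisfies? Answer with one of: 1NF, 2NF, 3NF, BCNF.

Candidate key: {SupplierID, WarehouseID}. Prime attributes: {SupplierID, WarehouseID}.
For City --> Category we have {City}⁺ = {Category, City}; {City} is not a superkey, so BCNF fails.
City --> Category determines the non-prime attribute {Category} from a non-superkey — 3NF is violated.
Checking every proper subset of each key, none determines a non-prime attribute — 2NF is satisfied.

2NF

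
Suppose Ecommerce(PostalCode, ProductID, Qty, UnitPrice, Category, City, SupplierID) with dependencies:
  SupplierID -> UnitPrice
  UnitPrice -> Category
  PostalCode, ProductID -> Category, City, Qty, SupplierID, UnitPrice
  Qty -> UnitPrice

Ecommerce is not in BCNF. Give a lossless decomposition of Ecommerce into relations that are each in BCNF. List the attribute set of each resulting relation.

Candidate key of the original relation: {PostalCode, ProductID}.
In {Category, City, PostalCode, ProductID, Qty, SupplierID, UnitPrice}, {SupplierID} is not a superkey ({SupplierID}⁺ restricted to this set is {Category, SupplierID, UnitPrice}), so split on SupplierID -> Category, UnitPrice into {Category, SupplierID, UnitPrice} and {City, PostalCode, ProductID, Qty, SupplierID}.
In {Category, SupplierID, UnitPrice}, {UnitPrice} is not a superkey ({UnitPrice}⁺ restricted to this set is {Category, UnitPrice}), so split on UnitPrice -> Category into {Category, UnitPrice} and {SupplierID, UnitPrice}.
{Category, UnitPrice} is in BCNF.
{SupplierID, UnitPrice} is in BCNF.
{City, PostalCode, ProductID, Qty, SupplierID} is in BCNF.

{Category, UnitPrice}; {City, PostalCode, ProductID, Qty, SupplierID}; {SupplierID, UnitPrice}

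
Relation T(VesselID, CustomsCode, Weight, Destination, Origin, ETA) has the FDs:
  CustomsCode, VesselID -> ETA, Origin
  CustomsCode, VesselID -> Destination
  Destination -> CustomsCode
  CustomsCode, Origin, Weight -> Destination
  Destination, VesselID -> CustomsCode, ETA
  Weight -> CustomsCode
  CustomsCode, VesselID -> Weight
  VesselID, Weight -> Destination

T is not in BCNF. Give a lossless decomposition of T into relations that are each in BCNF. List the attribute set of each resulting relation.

Candidate keys of the original relation: {CustomsCode, VesselID}, {Destination, VesselID}, {VesselID, Weight}.
Within {CustomsCode, Destination, ETA, Origin, VesselID, Weight}: {Destination}⁺ ∩ {CustomsCode, Destination, ETA, Origin, VesselID, Weight} = {CustomsCode, Destination}, not the whole set, so Destination -> CustomsCode violates BCNF; decompose into {CustomsCode, Destination} and {Destination, ETA, Origin, VesselID, Weight}.
{CustomsCode, Destination}: every determinant is a superkey — BCNF.
Within {Destination, ETA, Origin, VesselID, Weight}: {Origin, Weight}⁺ ∩ {Destination, ETA, Origin, VesselID, Weight} = {Destination, Origin, Weight}, not the whole set, so Origin, Weight -> Destination violates BCNF; decompose into {Destination, Origin, Weight} and {ETA, Origin, VesselID, Weight}.
{Destination, Origin, Weight}: every determinant is a superkey — BCNF.
{ETA, Origin, VesselID, Weight}: every determinant is a superkey — BCNF.

{CustomsCode, Destination}; {Destination, Origin, Weight}; {ETA, Origin, VesselID, Weight}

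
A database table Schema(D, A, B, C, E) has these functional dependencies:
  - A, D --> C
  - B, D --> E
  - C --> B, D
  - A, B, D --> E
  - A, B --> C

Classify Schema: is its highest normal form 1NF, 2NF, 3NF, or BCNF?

Candidate keys: {A, B}, {A, C}, {A, D}. Prime attributes: {A, B, C, D}.
B, D --> E breaks BCNF: {B, D}⁺ = {B, D, E}, so {B, D} is not a superkey.
B, D --> E determines the non-prime attribute {E} from a non-superkey — 3NF is violated.
{C} is a proper subset of the key {A, C}, and {C}⁺ contains the non-prime attribute {E} — a partial dependency, so 2NF is violated.

1NF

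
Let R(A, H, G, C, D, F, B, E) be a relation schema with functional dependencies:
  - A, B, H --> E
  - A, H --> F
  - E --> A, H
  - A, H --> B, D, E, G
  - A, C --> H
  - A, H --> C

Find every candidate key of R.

{E} is a candidate key since {E}⁺ = {A, B, C, D, E, F, G, H} covers every attribute.
{A, C} is a candidate key since {A, C}⁺ = {A, B, C, D, E, F, G, H} covers every attribute.
{A, H} is a candidate key since {A, H}⁺ = {A, B, C, D, E, F, G, H} covers every attribute.
No proper subset of any of these is a key, and no other minimal superkey exists.

{A, C}, {A, H}, {E}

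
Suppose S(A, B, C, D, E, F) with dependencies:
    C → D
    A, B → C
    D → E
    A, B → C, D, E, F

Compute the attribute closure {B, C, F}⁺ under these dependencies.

{B, C, D, E, F}

Start with {B, C, F}.
C → D applies; add {D} → now {B, C, D, F}.
D → E applies; add {E} → now {B, C, D, E, F}.
No further FD applies.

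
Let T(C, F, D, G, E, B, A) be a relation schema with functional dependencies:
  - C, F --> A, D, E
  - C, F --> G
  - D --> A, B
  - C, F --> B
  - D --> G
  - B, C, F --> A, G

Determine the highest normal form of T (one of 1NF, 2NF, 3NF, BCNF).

2NF

Candidate key: {C, F}. Prime attributes: {C, F}.
D --> A, B: {D}⁺ = {A, B, D, G}, which is not all of the attributes, so the left side is not a superkey — BCNF is violated.
Because {A, B} are non-prime and the left side of D --> A, B is not a superkey, the relation is not in 3NF.
No non-prime attribute depends on a proper subset of any candidate key, so 2NF holds.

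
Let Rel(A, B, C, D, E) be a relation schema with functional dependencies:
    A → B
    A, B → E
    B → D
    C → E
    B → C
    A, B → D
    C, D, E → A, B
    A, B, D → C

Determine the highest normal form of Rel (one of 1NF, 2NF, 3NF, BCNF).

1NF

Candidate keys: {A}, {B}, {C, D}. Prime attributes: {A, B, C, D}.
C → E: {C}⁺ = {C, E}, which is not all of the attributes, so the left side is not a superkey — BCNF is violated.
C → E determines the non-prime attribute {E} from a non-superkey — 3NF is violated.
Since {C} ⊂ {C, D} and {C}⁺ ⊇ {E} with {E} non-prime, there is a partial dependency; 2NF fails.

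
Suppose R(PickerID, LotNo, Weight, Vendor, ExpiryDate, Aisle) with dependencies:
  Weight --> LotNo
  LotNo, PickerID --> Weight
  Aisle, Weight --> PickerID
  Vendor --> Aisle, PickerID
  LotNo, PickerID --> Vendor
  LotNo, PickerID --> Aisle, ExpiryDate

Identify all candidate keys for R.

{Aisle, Weight}⁺ = {Aisle, ExpiryDate, LotNo, PickerID, Vendor, Weight}, which is every attribute, so {Aisle, Weight} is a candidate key.
{LotNo, PickerID}⁺ = {Aisle, ExpiryDate, LotNo, PickerID, Vendor, Weight}, which is every attribute, so {LotNo, PickerID} is a candidate key.
{LotNo, Vendor}⁺ = {Aisle, ExpiryDate, LotNo, PickerID, Vendor, Weight}, which is every attribute, so {LotNo, Vendor} is a candidate key.
{PickerID, Weight}⁺ = {Aisle, ExpiryDate, LotNo, PickerID, Vendor, Weight}, which is every attribute, so {PickerID, Weight} is a candidate key.
{Vendor, Weight}⁺ = {Aisle, ExpiryDate, LotNo, PickerID, Vendor, Weight}, which is every attribute, so {Vendor, Weight} is a candidate key.
No proper subset of any of these is a key, and no other minimal superkey exists.

{Aisle, Weight}, {LotNo, PickerID}, {LotNo, Vendor}, {PickerID, Weight}, {Vendor, Weight}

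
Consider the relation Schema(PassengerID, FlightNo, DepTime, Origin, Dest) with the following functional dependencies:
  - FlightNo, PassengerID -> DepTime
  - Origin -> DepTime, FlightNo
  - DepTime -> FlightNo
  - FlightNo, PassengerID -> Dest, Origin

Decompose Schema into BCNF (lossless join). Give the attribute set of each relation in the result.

Candidate keys of the original relation: {DepTime, PassengerID}, {FlightNo, PassengerID}, {Origin, PassengerID}.
{DepTime, Dest, FlightNo, Origin, PassengerID}: {Origin} determines {DepTime, FlightNo, Origin} here but is not a superkey — split on Origin -> DepTime, FlightNo, giving {DepTime, FlightNo, Origin} and {Dest, Origin, PassengerID}.
{DepTime, FlightNo, Origin}: {DepTime} determines {DepTime, FlightNo} here but is not a superkey — split on DepTime -> FlightNo, giving {DepTime, FlightNo} and {DepTime, Origin}.
{DepTime, FlightNo} is in BCNF.
{DepTime, Origin} is in BCNF.
{Dest, Origin, PassengerID} is in BCNF.

{DepTime, FlightNo}; {DepTime, Origin}; {Dest, Origin, PassengerID}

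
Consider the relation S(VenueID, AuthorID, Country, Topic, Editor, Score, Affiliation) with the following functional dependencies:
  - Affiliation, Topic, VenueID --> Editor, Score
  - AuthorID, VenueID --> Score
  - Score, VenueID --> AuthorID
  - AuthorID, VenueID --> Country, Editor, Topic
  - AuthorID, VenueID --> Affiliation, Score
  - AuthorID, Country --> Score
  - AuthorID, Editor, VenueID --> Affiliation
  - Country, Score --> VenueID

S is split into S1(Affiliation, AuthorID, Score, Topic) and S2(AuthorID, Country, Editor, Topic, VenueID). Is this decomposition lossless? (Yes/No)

The shared attributes are {AuthorID, Topic} and {AuthorID, Topic}⁺ = {AuthorID, Topic}.
The closure covers neither S1 nor S2 entirely; the join is not lossless.

No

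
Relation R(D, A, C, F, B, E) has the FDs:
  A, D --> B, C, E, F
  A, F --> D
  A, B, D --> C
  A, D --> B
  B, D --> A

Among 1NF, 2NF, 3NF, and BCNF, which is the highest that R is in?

Candidate keys: {A, D}, {A, F}, {B, D}. Prime attributes: {A, B, D, F}.
Each dependency's left side is a superkey — BCNF holds.

BCNF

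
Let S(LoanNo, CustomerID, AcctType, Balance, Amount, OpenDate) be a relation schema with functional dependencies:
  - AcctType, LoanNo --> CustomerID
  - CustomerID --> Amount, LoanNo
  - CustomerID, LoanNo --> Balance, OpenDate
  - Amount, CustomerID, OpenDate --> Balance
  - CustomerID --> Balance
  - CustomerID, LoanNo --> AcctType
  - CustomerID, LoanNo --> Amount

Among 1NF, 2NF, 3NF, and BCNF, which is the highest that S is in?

BCNF

Candidate keys: {AcctType, LoanNo}, {CustomerID}. Prime attributes: {AcctType, CustomerID, LoanNo}.
Every FD has a superkey on the left, so the relation is in BCNF.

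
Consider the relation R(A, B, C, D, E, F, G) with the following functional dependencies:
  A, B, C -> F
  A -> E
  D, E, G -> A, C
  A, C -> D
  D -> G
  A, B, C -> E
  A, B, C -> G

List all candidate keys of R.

{B} never appears on the right of any FD, so every key must include it.
Closure of {A, B, C} is {A, B, C, D, E, F, G}, the whole schema; {A, B, C} is a candidate key.
Closure of {A, B, D} is {A, B, C, D, E, F, G}, the whole schema; {A, B, D} is a candidate key.
Closure of {B, D, E} is {A, B, C, D, E, F, G}, the whole schema; {B, D, E} is a candidate key.
These are minimal and exhaustive — every other superkey contains one of them.

{A, B, C}, {A, B, D}, {B, D, E}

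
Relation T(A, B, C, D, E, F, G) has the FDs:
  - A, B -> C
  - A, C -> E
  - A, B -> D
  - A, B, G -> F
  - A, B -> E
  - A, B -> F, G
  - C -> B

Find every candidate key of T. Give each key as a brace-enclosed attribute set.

{A, B}, {A, C}

{A} never appears on the right of any FD, so every key must include it.
{A, B}⁺ = {A, B, C, D, E, F, G} — all of the relation — so {A, B} is a candidate key.
{A, C}⁺ = {A, B, C, D, E, F, G} — all of the relation — so {A, C} is a candidate key.
These are minimal and exhaustive — every other superkey contains one of them.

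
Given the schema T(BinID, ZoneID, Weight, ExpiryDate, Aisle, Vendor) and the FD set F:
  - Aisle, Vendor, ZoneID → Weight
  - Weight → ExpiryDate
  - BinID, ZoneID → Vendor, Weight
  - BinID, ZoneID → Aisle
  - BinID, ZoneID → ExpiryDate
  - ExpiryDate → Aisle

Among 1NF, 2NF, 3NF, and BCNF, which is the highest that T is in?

2NF

Candidate key: {BinID, ZoneID}. Prime attributes: {BinID, ZoneID}.
Aisle, Vendor, ZoneID → Weight: {Aisle, Vendor, ZoneID}⁺ = {Aisle, ExpiryDate, Vendor, Weight, ZoneID}, which is not all of the attributes, so the left side is not a superkey — BCNF is violated.
Aisle, Vendor, ZoneID → Weight determines the non-prime attribute {Weight} from a non-superkey — 3NF is violated.
No proper subset of a key has a non-prime attribute in its closure, so there is no partial dependency; 2NF holds.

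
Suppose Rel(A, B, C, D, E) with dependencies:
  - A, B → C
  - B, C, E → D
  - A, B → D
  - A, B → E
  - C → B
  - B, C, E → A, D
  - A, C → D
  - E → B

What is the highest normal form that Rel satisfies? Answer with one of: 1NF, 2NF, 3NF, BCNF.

Candidate keys: {A, B}, {A, C}, {A, E}, {C, E}. Prime attributes: {A, B, C, E}.
C → B breaks BCNF: {C}⁺ = {B, C}, so {C} is not a superkey.
Its right-hand attributes {B} are all prime, as are those of every other non-superkey FD — the relation is in 3NF.

3NF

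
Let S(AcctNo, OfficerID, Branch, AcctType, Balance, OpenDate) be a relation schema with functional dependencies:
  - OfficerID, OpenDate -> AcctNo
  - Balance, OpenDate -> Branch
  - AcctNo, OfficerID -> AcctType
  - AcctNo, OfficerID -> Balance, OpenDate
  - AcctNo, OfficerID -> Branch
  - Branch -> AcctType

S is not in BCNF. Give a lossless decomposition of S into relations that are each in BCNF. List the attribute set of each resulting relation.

{AcctNo, Balance, OfficerID, OpenDate}; {AcctType, Branch}; {Balance, Branch, OpenDate}

Candidate keys of the original relation: {AcctNo, OfficerID}, {OfficerID, OpenDate}.
In {AcctNo, AcctType, Balance, Branch, OfficerID, OpenDate}, {Balance, OpenDate} is not a superkey ({Balance, OpenDate}⁺ restricted to this set is {AcctType, Balance, Branch, OpenDate}), so split on Balance, OpenDate -> AcctType, Branch into {AcctType, Balance, Branch, OpenDate} and {AcctNo, Balance, OfficerID, OpenDate}.
In {AcctType, Balance, Branch, OpenDate}, {Branch} is not a superkey ({Branch}⁺ restricted to this set is {AcctType, Branch}), so split on Branch -> AcctType into {AcctType, Branch} and {Balance, Branch, OpenDate}.
{AcctType, Branch}: every determinant is a superkey — BCNF.
{Balance, Branch, OpenDate}: every determinant is a superkey — BCNF.
{AcctNo, Balance, OfficerID, OpenDate}: every determinant is a superkey — BCNF.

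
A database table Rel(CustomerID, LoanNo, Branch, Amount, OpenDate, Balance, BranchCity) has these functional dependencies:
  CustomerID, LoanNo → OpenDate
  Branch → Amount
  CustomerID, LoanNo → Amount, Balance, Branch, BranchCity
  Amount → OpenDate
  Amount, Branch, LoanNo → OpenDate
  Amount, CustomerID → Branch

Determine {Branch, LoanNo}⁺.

Start with {Branch, LoanNo}.
Branch → Amount applies; add {Amount} → now {Amount, Branch, LoanNo}.
Amount → OpenDate applies; add {OpenDate} → now {Amount, Branch, LoanNo, OpenDate}.
No further FD applies.

{Amount, Branch, LoanNo, OpenDate}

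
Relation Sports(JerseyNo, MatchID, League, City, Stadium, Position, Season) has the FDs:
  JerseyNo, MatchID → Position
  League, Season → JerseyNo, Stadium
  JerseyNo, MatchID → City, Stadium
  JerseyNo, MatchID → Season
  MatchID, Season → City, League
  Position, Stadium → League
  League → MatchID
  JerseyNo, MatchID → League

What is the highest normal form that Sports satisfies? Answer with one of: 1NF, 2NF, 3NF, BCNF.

3NF

Candidate keys: {JerseyNo, League}, {JerseyNo, MatchID}, {JerseyNo, Position, Stadium}, {League, Season}, {MatchID, Season}, {Position, Season, Stadium}. Prime attributes: {JerseyNo, League, MatchID, Position, Season, Stadium}.
For Position, Stadium → League we have {Position, Stadium}⁺ = {League, MatchID, Position, Stadium}; {Position, Stadium} is not a superkey, so BCNF fails.
Its right-hand attributes {League} are all prime, as are those of every other non-superkey FD — the relation is in 3NF.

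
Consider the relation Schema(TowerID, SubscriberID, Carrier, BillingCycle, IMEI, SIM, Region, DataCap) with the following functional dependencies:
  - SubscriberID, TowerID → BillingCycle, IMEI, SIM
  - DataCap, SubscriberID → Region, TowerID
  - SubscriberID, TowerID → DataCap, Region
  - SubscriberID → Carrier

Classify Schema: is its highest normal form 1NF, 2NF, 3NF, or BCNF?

1NF

Candidate keys: {DataCap, SubscriberID}, {SubscriberID, TowerID}. Prime attributes: {DataCap, SubscriberID, TowerID}.
SubscriberID → Carrier: {SubscriberID}⁺ = {Carrier, SubscriberID}, which is not all of the attributes, so the left side is not a superkey — BCNF is violated.
SubscriberID → Carrier determines the non-prime attribute {Carrier} from a non-superkey — 3NF is violated.
{SubscriberID} is a proper subset of the key {DataCap, SubscriberID}, and {SubscriberID}⁺ contains the non-prime attribute {Carrier} — a partial dependency, so 2NF is violated.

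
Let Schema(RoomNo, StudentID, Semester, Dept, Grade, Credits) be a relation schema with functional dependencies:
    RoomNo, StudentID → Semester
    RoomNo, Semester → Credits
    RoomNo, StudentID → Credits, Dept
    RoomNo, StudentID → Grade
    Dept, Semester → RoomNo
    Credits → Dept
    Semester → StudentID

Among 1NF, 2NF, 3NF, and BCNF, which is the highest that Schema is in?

3NF

Candidate keys: {Credits, Semester}, {Dept, Semester}, {RoomNo, Semester}, {RoomNo, StudentID}. Prime attributes: {Credits, Dept, RoomNo, Semester, StudentID}.
For Credits → Dept we have {Credits}⁺ = {Credits, Dept}; {Credits} is not a superkey, so BCNF fails.
But every attribute on its right side ({Dept}) is prime, and the same holds for every other non-superkey FD, so 3NF still holds.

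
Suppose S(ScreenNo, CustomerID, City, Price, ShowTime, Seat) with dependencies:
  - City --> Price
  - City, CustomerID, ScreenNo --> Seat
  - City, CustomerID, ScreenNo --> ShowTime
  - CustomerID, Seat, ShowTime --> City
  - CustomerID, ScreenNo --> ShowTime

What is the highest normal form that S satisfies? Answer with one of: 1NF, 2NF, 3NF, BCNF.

Candidate keys: {City, CustomerID, ScreenNo}, {CustomerID, ScreenNo, Seat}. Prime attributes: {City, CustomerID, ScreenNo, Seat}.
City --> Price breaks BCNF: {City}⁺ = {City, Price}, so {City} is not a superkey.
City --> Price has non-prime {Price} on the right and a non-superkey on the left, so 3NF fails.
{City} is a proper subset of the key {City, CustomerID, ScreenNo}, and {City}⁺ contains the non-prime attribute {Price} — a partial dependency, so 2NF is violated.

1NF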